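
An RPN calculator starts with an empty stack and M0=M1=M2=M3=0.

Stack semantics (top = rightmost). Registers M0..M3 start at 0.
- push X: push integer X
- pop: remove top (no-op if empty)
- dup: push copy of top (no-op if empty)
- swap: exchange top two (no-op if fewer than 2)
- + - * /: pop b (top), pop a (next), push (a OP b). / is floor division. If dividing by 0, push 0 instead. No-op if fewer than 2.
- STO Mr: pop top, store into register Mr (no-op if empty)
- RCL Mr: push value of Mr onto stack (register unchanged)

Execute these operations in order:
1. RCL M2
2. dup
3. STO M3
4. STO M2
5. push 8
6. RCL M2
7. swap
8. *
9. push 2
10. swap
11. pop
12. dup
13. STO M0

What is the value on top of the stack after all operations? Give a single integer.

Answer: 2

Derivation:
After op 1 (RCL M2): stack=[0] mem=[0,0,0,0]
After op 2 (dup): stack=[0,0] mem=[0,0,0,0]
After op 3 (STO M3): stack=[0] mem=[0,0,0,0]
After op 4 (STO M2): stack=[empty] mem=[0,0,0,0]
After op 5 (push 8): stack=[8] mem=[0,0,0,0]
After op 6 (RCL M2): stack=[8,0] mem=[0,0,0,0]
After op 7 (swap): stack=[0,8] mem=[0,0,0,0]
After op 8 (*): stack=[0] mem=[0,0,0,0]
After op 9 (push 2): stack=[0,2] mem=[0,0,0,0]
After op 10 (swap): stack=[2,0] mem=[0,0,0,0]
After op 11 (pop): stack=[2] mem=[0,0,0,0]
After op 12 (dup): stack=[2,2] mem=[0,0,0,0]
After op 13 (STO M0): stack=[2] mem=[2,0,0,0]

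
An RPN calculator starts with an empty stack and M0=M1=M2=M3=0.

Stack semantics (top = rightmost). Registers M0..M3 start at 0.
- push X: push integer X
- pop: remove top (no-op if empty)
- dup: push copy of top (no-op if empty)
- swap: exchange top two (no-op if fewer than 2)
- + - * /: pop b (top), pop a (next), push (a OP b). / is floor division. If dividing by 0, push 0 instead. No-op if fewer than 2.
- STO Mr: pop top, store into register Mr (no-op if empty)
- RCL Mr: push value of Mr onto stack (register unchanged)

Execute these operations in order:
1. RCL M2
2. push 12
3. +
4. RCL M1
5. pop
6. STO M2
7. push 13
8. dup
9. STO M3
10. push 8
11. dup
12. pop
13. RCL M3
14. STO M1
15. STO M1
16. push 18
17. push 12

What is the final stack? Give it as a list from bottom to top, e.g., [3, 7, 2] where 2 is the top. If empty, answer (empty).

Answer: [13, 18, 12]

Derivation:
After op 1 (RCL M2): stack=[0] mem=[0,0,0,0]
After op 2 (push 12): stack=[0,12] mem=[0,0,0,0]
After op 3 (+): stack=[12] mem=[0,0,0,0]
After op 4 (RCL M1): stack=[12,0] mem=[0,0,0,0]
After op 5 (pop): stack=[12] mem=[0,0,0,0]
After op 6 (STO M2): stack=[empty] mem=[0,0,12,0]
After op 7 (push 13): stack=[13] mem=[0,0,12,0]
After op 8 (dup): stack=[13,13] mem=[0,0,12,0]
After op 9 (STO M3): stack=[13] mem=[0,0,12,13]
After op 10 (push 8): stack=[13,8] mem=[0,0,12,13]
After op 11 (dup): stack=[13,8,8] mem=[0,0,12,13]
After op 12 (pop): stack=[13,8] mem=[0,0,12,13]
After op 13 (RCL M3): stack=[13,8,13] mem=[0,0,12,13]
After op 14 (STO M1): stack=[13,8] mem=[0,13,12,13]
After op 15 (STO M1): stack=[13] mem=[0,8,12,13]
After op 16 (push 18): stack=[13,18] mem=[0,8,12,13]
After op 17 (push 12): stack=[13,18,12] mem=[0,8,12,13]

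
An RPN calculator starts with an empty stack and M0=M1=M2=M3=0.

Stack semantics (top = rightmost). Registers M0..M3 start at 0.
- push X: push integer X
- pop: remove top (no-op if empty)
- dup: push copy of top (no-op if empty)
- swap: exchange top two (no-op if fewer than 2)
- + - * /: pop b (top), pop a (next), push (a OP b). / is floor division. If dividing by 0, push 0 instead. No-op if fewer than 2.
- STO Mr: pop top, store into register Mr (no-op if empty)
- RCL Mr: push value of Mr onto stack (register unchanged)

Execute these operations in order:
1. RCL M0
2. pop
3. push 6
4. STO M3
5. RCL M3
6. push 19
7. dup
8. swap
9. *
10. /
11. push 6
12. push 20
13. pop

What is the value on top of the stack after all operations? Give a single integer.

Answer: 6

Derivation:
After op 1 (RCL M0): stack=[0] mem=[0,0,0,0]
After op 2 (pop): stack=[empty] mem=[0,0,0,0]
After op 3 (push 6): stack=[6] mem=[0,0,0,0]
After op 4 (STO M3): stack=[empty] mem=[0,0,0,6]
After op 5 (RCL M3): stack=[6] mem=[0,0,0,6]
After op 6 (push 19): stack=[6,19] mem=[0,0,0,6]
After op 7 (dup): stack=[6,19,19] mem=[0,0,0,6]
After op 8 (swap): stack=[6,19,19] mem=[0,0,0,6]
After op 9 (*): stack=[6,361] mem=[0,0,0,6]
After op 10 (/): stack=[0] mem=[0,0,0,6]
After op 11 (push 6): stack=[0,6] mem=[0,0,0,6]
After op 12 (push 20): stack=[0,6,20] mem=[0,0,0,6]
After op 13 (pop): stack=[0,6] mem=[0,0,0,6]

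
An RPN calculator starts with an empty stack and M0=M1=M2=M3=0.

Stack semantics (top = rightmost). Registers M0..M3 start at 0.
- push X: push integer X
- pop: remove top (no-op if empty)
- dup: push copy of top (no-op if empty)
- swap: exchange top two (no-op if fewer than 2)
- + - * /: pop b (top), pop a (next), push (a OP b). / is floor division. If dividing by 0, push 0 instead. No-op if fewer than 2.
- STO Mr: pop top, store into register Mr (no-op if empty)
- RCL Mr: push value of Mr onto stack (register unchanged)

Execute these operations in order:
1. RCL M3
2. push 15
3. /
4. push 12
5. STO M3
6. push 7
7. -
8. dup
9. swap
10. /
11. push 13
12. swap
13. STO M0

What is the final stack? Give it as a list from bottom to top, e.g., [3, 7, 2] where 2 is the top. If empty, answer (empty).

After op 1 (RCL M3): stack=[0] mem=[0,0,0,0]
After op 2 (push 15): stack=[0,15] mem=[0,0,0,0]
After op 3 (/): stack=[0] mem=[0,0,0,0]
After op 4 (push 12): stack=[0,12] mem=[0,0,0,0]
After op 5 (STO M3): stack=[0] mem=[0,0,0,12]
After op 6 (push 7): stack=[0,7] mem=[0,0,0,12]
After op 7 (-): stack=[-7] mem=[0,0,0,12]
After op 8 (dup): stack=[-7,-7] mem=[0,0,0,12]
After op 9 (swap): stack=[-7,-7] mem=[0,0,0,12]
After op 10 (/): stack=[1] mem=[0,0,0,12]
After op 11 (push 13): stack=[1,13] mem=[0,0,0,12]
After op 12 (swap): stack=[13,1] mem=[0,0,0,12]
After op 13 (STO M0): stack=[13] mem=[1,0,0,12]

Answer: [13]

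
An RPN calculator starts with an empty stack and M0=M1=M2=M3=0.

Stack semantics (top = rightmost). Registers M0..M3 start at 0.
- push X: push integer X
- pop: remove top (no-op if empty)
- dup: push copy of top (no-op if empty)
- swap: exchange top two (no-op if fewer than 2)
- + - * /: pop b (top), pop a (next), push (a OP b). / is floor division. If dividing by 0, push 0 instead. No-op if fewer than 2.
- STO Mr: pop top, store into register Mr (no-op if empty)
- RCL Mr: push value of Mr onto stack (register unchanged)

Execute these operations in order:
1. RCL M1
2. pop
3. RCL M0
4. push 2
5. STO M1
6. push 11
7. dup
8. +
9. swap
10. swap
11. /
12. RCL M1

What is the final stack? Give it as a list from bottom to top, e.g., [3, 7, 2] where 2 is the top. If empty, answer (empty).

Answer: [0, 2]

Derivation:
After op 1 (RCL M1): stack=[0] mem=[0,0,0,0]
After op 2 (pop): stack=[empty] mem=[0,0,0,0]
After op 3 (RCL M0): stack=[0] mem=[0,0,0,0]
After op 4 (push 2): stack=[0,2] mem=[0,0,0,0]
After op 5 (STO M1): stack=[0] mem=[0,2,0,0]
After op 6 (push 11): stack=[0,11] mem=[0,2,0,0]
After op 7 (dup): stack=[0,11,11] mem=[0,2,0,0]
After op 8 (+): stack=[0,22] mem=[0,2,0,0]
After op 9 (swap): stack=[22,0] mem=[0,2,0,0]
After op 10 (swap): stack=[0,22] mem=[0,2,0,0]
After op 11 (/): stack=[0] mem=[0,2,0,0]
After op 12 (RCL M1): stack=[0,2] mem=[0,2,0,0]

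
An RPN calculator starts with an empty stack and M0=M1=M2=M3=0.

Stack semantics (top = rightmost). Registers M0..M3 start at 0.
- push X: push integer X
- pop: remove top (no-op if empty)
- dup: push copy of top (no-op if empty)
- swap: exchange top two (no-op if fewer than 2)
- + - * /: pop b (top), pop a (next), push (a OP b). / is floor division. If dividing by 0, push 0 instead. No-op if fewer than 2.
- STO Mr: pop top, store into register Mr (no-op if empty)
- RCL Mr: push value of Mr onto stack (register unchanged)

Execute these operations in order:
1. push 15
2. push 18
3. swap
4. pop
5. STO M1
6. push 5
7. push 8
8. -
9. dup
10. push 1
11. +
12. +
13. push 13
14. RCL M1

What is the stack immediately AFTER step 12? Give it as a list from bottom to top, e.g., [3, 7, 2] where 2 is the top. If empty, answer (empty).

After op 1 (push 15): stack=[15] mem=[0,0,0,0]
After op 2 (push 18): stack=[15,18] mem=[0,0,0,0]
After op 3 (swap): stack=[18,15] mem=[0,0,0,0]
After op 4 (pop): stack=[18] mem=[0,0,0,0]
After op 5 (STO M1): stack=[empty] mem=[0,18,0,0]
After op 6 (push 5): stack=[5] mem=[0,18,0,0]
After op 7 (push 8): stack=[5,8] mem=[0,18,0,0]
After op 8 (-): stack=[-3] mem=[0,18,0,0]
After op 9 (dup): stack=[-3,-3] mem=[0,18,0,0]
After op 10 (push 1): stack=[-3,-3,1] mem=[0,18,0,0]
After op 11 (+): stack=[-3,-2] mem=[0,18,0,0]
After op 12 (+): stack=[-5] mem=[0,18,0,0]

[-5]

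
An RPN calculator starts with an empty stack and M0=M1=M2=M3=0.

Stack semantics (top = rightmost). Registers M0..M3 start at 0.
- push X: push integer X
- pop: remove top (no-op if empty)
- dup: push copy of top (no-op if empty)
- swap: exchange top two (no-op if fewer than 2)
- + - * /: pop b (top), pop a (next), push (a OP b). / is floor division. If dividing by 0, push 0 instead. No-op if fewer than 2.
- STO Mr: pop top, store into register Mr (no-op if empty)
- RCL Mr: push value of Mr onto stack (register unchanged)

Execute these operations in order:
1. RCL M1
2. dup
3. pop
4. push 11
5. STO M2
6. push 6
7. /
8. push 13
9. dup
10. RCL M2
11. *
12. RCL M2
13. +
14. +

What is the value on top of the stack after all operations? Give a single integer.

After op 1 (RCL M1): stack=[0] mem=[0,0,0,0]
After op 2 (dup): stack=[0,0] mem=[0,0,0,0]
After op 3 (pop): stack=[0] mem=[0,0,0,0]
After op 4 (push 11): stack=[0,11] mem=[0,0,0,0]
After op 5 (STO M2): stack=[0] mem=[0,0,11,0]
After op 6 (push 6): stack=[0,6] mem=[0,0,11,0]
After op 7 (/): stack=[0] mem=[0,0,11,0]
After op 8 (push 13): stack=[0,13] mem=[0,0,11,0]
After op 9 (dup): stack=[0,13,13] mem=[0,0,11,0]
After op 10 (RCL M2): stack=[0,13,13,11] mem=[0,0,11,0]
After op 11 (*): stack=[0,13,143] mem=[0,0,11,0]
After op 12 (RCL M2): stack=[0,13,143,11] mem=[0,0,11,0]
After op 13 (+): stack=[0,13,154] mem=[0,0,11,0]
After op 14 (+): stack=[0,167] mem=[0,0,11,0]

Answer: 167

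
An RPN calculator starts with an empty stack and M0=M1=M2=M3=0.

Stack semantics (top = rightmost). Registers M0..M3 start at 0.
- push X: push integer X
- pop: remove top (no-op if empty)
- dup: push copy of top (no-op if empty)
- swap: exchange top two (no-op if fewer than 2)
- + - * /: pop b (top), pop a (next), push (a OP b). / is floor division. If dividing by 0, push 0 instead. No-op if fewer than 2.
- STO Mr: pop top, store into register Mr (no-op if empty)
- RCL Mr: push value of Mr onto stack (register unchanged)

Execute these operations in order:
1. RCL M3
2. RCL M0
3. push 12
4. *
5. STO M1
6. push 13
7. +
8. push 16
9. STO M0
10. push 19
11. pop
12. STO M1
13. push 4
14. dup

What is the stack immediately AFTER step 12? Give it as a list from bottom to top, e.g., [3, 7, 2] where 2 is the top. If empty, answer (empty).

After op 1 (RCL M3): stack=[0] mem=[0,0,0,0]
After op 2 (RCL M0): stack=[0,0] mem=[0,0,0,0]
After op 3 (push 12): stack=[0,0,12] mem=[0,0,0,0]
After op 4 (*): stack=[0,0] mem=[0,0,0,0]
After op 5 (STO M1): stack=[0] mem=[0,0,0,0]
After op 6 (push 13): stack=[0,13] mem=[0,0,0,0]
After op 7 (+): stack=[13] mem=[0,0,0,0]
After op 8 (push 16): stack=[13,16] mem=[0,0,0,0]
After op 9 (STO M0): stack=[13] mem=[16,0,0,0]
After op 10 (push 19): stack=[13,19] mem=[16,0,0,0]
After op 11 (pop): stack=[13] mem=[16,0,0,0]
After op 12 (STO M1): stack=[empty] mem=[16,13,0,0]

(empty)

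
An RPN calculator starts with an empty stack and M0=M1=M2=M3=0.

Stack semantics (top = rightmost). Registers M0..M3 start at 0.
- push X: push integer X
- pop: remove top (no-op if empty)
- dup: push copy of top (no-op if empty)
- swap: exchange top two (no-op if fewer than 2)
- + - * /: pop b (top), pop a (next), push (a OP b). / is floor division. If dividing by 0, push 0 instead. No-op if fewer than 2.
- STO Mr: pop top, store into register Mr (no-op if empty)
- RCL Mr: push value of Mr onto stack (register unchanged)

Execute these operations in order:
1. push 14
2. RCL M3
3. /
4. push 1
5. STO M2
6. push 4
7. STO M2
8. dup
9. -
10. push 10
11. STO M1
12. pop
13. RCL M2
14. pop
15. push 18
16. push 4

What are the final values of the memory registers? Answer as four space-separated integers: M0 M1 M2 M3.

Answer: 0 10 4 0

Derivation:
After op 1 (push 14): stack=[14] mem=[0,0,0,0]
After op 2 (RCL M3): stack=[14,0] mem=[0,0,0,0]
After op 3 (/): stack=[0] mem=[0,0,0,0]
After op 4 (push 1): stack=[0,1] mem=[0,0,0,0]
After op 5 (STO M2): stack=[0] mem=[0,0,1,0]
After op 6 (push 4): stack=[0,4] mem=[0,0,1,0]
After op 7 (STO M2): stack=[0] mem=[0,0,4,0]
After op 8 (dup): stack=[0,0] mem=[0,0,4,0]
After op 9 (-): stack=[0] mem=[0,0,4,0]
After op 10 (push 10): stack=[0,10] mem=[0,0,4,0]
After op 11 (STO M1): stack=[0] mem=[0,10,4,0]
After op 12 (pop): stack=[empty] mem=[0,10,4,0]
After op 13 (RCL M2): stack=[4] mem=[0,10,4,0]
After op 14 (pop): stack=[empty] mem=[0,10,4,0]
After op 15 (push 18): stack=[18] mem=[0,10,4,0]
After op 16 (push 4): stack=[18,4] mem=[0,10,4,0]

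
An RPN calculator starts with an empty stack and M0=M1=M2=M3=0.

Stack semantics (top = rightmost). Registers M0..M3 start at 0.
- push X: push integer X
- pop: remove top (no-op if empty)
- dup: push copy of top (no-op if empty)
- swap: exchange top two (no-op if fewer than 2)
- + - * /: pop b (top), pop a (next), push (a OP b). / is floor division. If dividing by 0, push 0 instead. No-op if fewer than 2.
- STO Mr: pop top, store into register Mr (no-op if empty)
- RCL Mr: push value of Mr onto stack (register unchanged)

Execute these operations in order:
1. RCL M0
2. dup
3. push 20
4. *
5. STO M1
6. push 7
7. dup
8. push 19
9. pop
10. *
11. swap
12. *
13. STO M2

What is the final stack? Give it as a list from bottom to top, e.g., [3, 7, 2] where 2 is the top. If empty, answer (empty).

Answer: (empty)

Derivation:
After op 1 (RCL M0): stack=[0] mem=[0,0,0,0]
After op 2 (dup): stack=[0,0] mem=[0,0,0,0]
After op 3 (push 20): stack=[0,0,20] mem=[0,0,0,0]
After op 4 (*): stack=[0,0] mem=[0,0,0,0]
After op 5 (STO M1): stack=[0] mem=[0,0,0,0]
After op 6 (push 7): stack=[0,7] mem=[0,0,0,0]
After op 7 (dup): stack=[0,7,7] mem=[0,0,0,0]
After op 8 (push 19): stack=[0,7,7,19] mem=[0,0,0,0]
After op 9 (pop): stack=[0,7,7] mem=[0,0,0,0]
After op 10 (*): stack=[0,49] mem=[0,0,0,0]
After op 11 (swap): stack=[49,0] mem=[0,0,0,0]
After op 12 (*): stack=[0] mem=[0,0,0,0]
After op 13 (STO M2): stack=[empty] mem=[0,0,0,0]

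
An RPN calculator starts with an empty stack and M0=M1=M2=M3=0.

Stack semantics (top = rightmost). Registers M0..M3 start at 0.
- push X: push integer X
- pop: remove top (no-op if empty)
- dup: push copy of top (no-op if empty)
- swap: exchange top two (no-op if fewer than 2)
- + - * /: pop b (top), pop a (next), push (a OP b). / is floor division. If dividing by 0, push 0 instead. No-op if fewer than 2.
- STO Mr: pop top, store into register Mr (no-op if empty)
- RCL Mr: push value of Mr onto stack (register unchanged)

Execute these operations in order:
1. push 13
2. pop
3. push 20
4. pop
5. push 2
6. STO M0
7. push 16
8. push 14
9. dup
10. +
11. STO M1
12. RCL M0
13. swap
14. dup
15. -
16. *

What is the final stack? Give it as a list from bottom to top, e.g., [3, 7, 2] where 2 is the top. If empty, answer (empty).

Answer: [0]

Derivation:
After op 1 (push 13): stack=[13] mem=[0,0,0,0]
After op 2 (pop): stack=[empty] mem=[0,0,0,0]
After op 3 (push 20): stack=[20] mem=[0,0,0,0]
After op 4 (pop): stack=[empty] mem=[0,0,0,0]
After op 5 (push 2): stack=[2] mem=[0,0,0,0]
After op 6 (STO M0): stack=[empty] mem=[2,0,0,0]
After op 7 (push 16): stack=[16] mem=[2,0,0,0]
After op 8 (push 14): stack=[16,14] mem=[2,0,0,0]
After op 9 (dup): stack=[16,14,14] mem=[2,0,0,0]
After op 10 (+): stack=[16,28] mem=[2,0,0,0]
After op 11 (STO M1): stack=[16] mem=[2,28,0,0]
After op 12 (RCL M0): stack=[16,2] mem=[2,28,0,0]
After op 13 (swap): stack=[2,16] mem=[2,28,0,0]
After op 14 (dup): stack=[2,16,16] mem=[2,28,0,0]
After op 15 (-): stack=[2,0] mem=[2,28,0,0]
After op 16 (*): stack=[0] mem=[2,28,0,0]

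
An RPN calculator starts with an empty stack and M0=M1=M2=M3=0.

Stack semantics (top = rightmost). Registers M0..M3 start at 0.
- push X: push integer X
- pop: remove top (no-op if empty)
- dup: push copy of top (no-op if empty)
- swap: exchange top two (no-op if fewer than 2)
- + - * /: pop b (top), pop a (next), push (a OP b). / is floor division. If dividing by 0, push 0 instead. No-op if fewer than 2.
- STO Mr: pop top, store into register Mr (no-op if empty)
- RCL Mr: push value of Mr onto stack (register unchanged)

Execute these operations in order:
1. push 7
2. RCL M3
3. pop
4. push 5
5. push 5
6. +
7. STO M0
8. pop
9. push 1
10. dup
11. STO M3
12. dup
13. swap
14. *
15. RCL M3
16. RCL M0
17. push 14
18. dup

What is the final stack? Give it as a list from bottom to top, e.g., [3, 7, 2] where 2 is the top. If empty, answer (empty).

Answer: [1, 1, 10, 14, 14]

Derivation:
After op 1 (push 7): stack=[7] mem=[0,0,0,0]
After op 2 (RCL M3): stack=[7,0] mem=[0,0,0,0]
After op 3 (pop): stack=[7] mem=[0,0,0,0]
After op 4 (push 5): stack=[7,5] mem=[0,0,0,0]
After op 5 (push 5): stack=[7,5,5] mem=[0,0,0,0]
After op 6 (+): stack=[7,10] mem=[0,0,0,0]
After op 7 (STO M0): stack=[7] mem=[10,0,0,0]
After op 8 (pop): stack=[empty] mem=[10,0,0,0]
After op 9 (push 1): stack=[1] mem=[10,0,0,0]
After op 10 (dup): stack=[1,1] mem=[10,0,0,0]
After op 11 (STO M3): stack=[1] mem=[10,0,0,1]
After op 12 (dup): stack=[1,1] mem=[10,0,0,1]
After op 13 (swap): stack=[1,1] mem=[10,0,0,1]
After op 14 (*): stack=[1] mem=[10,0,0,1]
After op 15 (RCL M3): stack=[1,1] mem=[10,0,0,1]
After op 16 (RCL M0): stack=[1,1,10] mem=[10,0,0,1]
After op 17 (push 14): stack=[1,1,10,14] mem=[10,0,0,1]
After op 18 (dup): stack=[1,1,10,14,14] mem=[10,0,0,1]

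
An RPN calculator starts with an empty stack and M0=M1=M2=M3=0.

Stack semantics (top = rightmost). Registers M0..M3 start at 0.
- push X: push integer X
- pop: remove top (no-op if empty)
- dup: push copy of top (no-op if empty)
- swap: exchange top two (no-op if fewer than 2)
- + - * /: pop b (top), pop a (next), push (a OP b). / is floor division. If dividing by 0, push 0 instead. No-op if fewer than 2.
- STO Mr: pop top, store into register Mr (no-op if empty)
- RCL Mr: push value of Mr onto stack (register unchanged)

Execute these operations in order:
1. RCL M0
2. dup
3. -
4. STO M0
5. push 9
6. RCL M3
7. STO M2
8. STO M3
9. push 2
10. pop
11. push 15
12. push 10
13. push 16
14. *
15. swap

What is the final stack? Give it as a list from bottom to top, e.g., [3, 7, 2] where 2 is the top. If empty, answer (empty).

After op 1 (RCL M0): stack=[0] mem=[0,0,0,0]
After op 2 (dup): stack=[0,0] mem=[0,0,0,0]
After op 3 (-): stack=[0] mem=[0,0,0,0]
After op 4 (STO M0): stack=[empty] mem=[0,0,0,0]
After op 5 (push 9): stack=[9] mem=[0,0,0,0]
After op 6 (RCL M3): stack=[9,0] mem=[0,0,0,0]
After op 7 (STO M2): stack=[9] mem=[0,0,0,0]
After op 8 (STO M3): stack=[empty] mem=[0,0,0,9]
After op 9 (push 2): stack=[2] mem=[0,0,0,9]
After op 10 (pop): stack=[empty] mem=[0,0,0,9]
After op 11 (push 15): stack=[15] mem=[0,0,0,9]
After op 12 (push 10): stack=[15,10] mem=[0,0,0,9]
After op 13 (push 16): stack=[15,10,16] mem=[0,0,0,9]
After op 14 (*): stack=[15,160] mem=[0,0,0,9]
After op 15 (swap): stack=[160,15] mem=[0,0,0,9]

Answer: [160, 15]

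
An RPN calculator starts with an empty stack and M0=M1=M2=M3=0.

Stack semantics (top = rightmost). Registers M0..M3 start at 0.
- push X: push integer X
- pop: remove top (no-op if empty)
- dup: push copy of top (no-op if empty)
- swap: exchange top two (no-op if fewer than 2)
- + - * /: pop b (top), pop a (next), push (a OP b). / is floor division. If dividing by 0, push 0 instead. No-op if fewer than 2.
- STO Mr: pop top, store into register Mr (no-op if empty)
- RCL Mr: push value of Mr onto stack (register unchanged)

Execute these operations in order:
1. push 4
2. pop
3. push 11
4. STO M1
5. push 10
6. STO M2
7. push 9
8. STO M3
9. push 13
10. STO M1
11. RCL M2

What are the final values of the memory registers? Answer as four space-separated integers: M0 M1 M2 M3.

Answer: 0 13 10 9

Derivation:
After op 1 (push 4): stack=[4] mem=[0,0,0,0]
After op 2 (pop): stack=[empty] mem=[0,0,0,0]
After op 3 (push 11): stack=[11] mem=[0,0,0,0]
After op 4 (STO M1): stack=[empty] mem=[0,11,0,0]
After op 5 (push 10): stack=[10] mem=[0,11,0,0]
After op 6 (STO M2): stack=[empty] mem=[0,11,10,0]
After op 7 (push 9): stack=[9] mem=[0,11,10,0]
After op 8 (STO M3): stack=[empty] mem=[0,11,10,9]
After op 9 (push 13): stack=[13] mem=[0,11,10,9]
After op 10 (STO M1): stack=[empty] mem=[0,13,10,9]
After op 11 (RCL M2): stack=[10] mem=[0,13,10,9]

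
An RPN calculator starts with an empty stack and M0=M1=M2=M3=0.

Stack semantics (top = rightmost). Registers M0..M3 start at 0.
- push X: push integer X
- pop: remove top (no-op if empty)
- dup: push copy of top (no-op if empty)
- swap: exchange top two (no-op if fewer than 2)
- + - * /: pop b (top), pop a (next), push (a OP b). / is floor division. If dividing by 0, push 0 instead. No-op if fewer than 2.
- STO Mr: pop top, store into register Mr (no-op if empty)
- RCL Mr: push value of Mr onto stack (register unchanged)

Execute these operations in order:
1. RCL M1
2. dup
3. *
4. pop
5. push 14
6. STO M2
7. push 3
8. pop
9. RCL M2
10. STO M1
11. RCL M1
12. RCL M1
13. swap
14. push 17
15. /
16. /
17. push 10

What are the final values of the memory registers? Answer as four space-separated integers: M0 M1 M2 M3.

Answer: 0 14 14 0

Derivation:
After op 1 (RCL M1): stack=[0] mem=[0,0,0,0]
After op 2 (dup): stack=[0,0] mem=[0,0,0,0]
After op 3 (*): stack=[0] mem=[0,0,0,0]
After op 4 (pop): stack=[empty] mem=[0,0,0,0]
After op 5 (push 14): stack=[14] mem=[0,0,0,0]
After op 6 (STO M2): stack=[empty] mem=[0,0,14,0]
After op 7 (push 3): stack=[3] mem=[0,0,14,0]
After op 8 (pop): stack=[empty] mem=[0,0,14,0]
After op 9 (RCL M2): stack=[14] mem=[0,0,14,0]
After op 10 (STO M1): stack=[empty] mem=[0,14,14,0]
After op 11 (RCL M1): stack=[14] mem=[0,14,14,0]
After op 12 (RCL M1): stack=[14,14] mem=[0,14,14,0]
After op 13 (swap): stack=[14,14] mem=[0,14,14,0]
After op 14 (push 17): stack=[14,14,17] mem=[0,14,14,0]
After op 15 (/): stack=[14,0] mem=[0,14,14,0]
After op 16 (/): stack=[0] mem=[0,14,14,0]
After op 17 (push 10): stack=[0,10] mem=[0,14,14,0]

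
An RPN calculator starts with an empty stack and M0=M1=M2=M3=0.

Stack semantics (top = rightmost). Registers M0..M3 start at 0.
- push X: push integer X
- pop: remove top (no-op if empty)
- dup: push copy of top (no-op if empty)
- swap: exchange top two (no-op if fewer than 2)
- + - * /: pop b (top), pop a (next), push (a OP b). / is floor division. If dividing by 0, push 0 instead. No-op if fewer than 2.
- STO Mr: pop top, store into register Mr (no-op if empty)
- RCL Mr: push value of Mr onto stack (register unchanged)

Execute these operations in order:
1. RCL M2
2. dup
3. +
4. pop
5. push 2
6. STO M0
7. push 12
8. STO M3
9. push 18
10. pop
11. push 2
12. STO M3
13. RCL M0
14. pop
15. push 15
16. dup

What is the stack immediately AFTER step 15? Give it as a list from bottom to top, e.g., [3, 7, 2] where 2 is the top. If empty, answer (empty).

After op 1 (RCL M2): stack=[0] mem=[0,0,0,0]
After op 2 (dup): stack=[0,0] mem=[0,0,0,0]
After op 3 (+): stack=[0] mem=[0,0,0,0]
After op 4 (pop): stack=[empty] mem=[0,0,0,0]
After op 5 (push 2): stack=[2] mem=[0,0,0,0]
After op 6 (STO M0): stack=[empty] mem=[2,0,0,0]
After op 7 (push 12): stack=[12] mem=[2,0,0,0]
After op 8 (STO M3): stack=[empty] mem=[2,0,0,12]
After op 9 (push 18): stack=[18] mem=[2,0,0,12]
After op 10 (pop): stack=[empty] mem=[2,0,0,12]
After op 11 (push 2): stack=[2] mem=[2,0,0,12]
After op 12 (STO M3): stack=[empty] mem=[2,0,0,2]
After op 13 (RCL M0): stack=[2] mem=[2,0,0,2]
After op 14 (pop): stack=[empty] mem=[2,0,0,2]
After op 15 (push 15): stack=[15] mem=[2,0,0,2]

[15]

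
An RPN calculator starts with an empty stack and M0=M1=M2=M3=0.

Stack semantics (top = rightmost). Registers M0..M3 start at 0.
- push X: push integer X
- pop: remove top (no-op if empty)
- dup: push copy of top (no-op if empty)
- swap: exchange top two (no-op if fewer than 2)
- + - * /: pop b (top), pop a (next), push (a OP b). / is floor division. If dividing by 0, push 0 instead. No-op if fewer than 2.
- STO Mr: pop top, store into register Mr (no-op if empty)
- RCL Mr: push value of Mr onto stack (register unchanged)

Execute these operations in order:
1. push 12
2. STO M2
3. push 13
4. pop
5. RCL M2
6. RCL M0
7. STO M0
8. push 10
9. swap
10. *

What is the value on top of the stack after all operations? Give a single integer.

After op 1 (push 12): stack=[12] mem=[0,0,0,0]
After op 2 (STO M2): stack=[empty] mem=[0,0,12,0]
After op 3 (push 13): stack=[13] mem=[0,0,12,0]
After op 4 (pop): stack=[empty] mem=[0,0,12,0]
After op 5 (RCL M2): stack=[12] mem=[0,0,12,0]
After op 6 (RCL M0): stack=[12,0] mem=[0,0,12,0]
After op 7 (STO M0): stack=[12] mem=[0,0,12,0]
After op 8 (push 10): stack=[12,10] mem=[0,0,12,0]
After op 9 (swap): stack=[10,12] mem=[0,0,12,0]
After op 10 (*): stack=[120] mem=[0,0,12,0]

Answer: 120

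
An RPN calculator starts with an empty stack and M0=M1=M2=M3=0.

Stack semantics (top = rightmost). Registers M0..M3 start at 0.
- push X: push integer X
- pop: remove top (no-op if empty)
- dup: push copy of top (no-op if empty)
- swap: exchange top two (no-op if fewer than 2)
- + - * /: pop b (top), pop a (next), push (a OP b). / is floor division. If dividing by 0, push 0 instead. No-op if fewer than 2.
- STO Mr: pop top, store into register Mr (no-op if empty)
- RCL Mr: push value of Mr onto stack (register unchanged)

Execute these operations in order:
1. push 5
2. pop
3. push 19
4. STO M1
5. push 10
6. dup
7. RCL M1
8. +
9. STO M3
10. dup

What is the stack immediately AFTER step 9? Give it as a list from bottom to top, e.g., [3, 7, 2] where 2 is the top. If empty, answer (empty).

After op 1 (push 5): stack=[5] mem=[0,0,0,0]
After op 2 (pop): stack=[empty] mem=[0,0,0,0]
After op 3 (push 19): stack=[19] mem=[0,0,0,0]
After op 4 (STO M1): stack=[empty] mem=[0,19,0,0]
After op 5 (push 10): stack=[10] mem=[0,19,0,0]
After op 6 (dup): stack=[10,10] mem=[0,19,0,0]
After op 7 (RCL M1): stack=[10,10,19] mem=[0,19,0,0]
After op 8 (+): stack=[10,29] mem=[0,19,0,0]
After op 9 (STO M3): stack=[10] mem=[0,19,0,29]

[10]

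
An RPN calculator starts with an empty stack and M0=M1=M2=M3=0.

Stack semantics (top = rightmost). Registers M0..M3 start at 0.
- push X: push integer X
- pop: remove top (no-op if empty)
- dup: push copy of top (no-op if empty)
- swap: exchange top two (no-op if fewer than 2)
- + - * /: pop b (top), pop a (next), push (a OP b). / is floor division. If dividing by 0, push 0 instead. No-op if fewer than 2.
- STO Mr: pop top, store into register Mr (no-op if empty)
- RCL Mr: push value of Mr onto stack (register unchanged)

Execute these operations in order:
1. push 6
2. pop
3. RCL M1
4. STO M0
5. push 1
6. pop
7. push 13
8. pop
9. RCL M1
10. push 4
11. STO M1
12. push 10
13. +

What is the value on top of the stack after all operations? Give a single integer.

Answer: 10

Derivation:
After op 1 (push 6): stack=[6] mem=[0,0,0,0]
After op 2 (pop): stack=[empty] mem=[0,0,0,0]
After op 3 (RCL M1): stack=[0] mem=[0,0,0,0]
After op 4 (STO M0): stack=[empty] mem=[0,0,0,0]
After op 5 (push 1): stack=[1] mem=[0,0,0,0]
After op 6 (pop): stack=[empty] mem=[0,0,0,0]
After op 7 (push 13): stack=[13] mem=[0,0,0,0]
After op 8 (pop): stack=[empty] mem=[0,0,0,0]
After op 9 (RCL M1): stack=[0] mem=[0,0,0,0]
After op 10 (push 4): stack=[0,4] mem=[0,0,0,0]
After op 11 (STO M1): stack=[0] mem=[0,4,0,0]
After op 12 (push 10): stack=[0,10] mem=[0,4,0,0]
After op 13 (+): stack=[10] mem=[0,4,0,0]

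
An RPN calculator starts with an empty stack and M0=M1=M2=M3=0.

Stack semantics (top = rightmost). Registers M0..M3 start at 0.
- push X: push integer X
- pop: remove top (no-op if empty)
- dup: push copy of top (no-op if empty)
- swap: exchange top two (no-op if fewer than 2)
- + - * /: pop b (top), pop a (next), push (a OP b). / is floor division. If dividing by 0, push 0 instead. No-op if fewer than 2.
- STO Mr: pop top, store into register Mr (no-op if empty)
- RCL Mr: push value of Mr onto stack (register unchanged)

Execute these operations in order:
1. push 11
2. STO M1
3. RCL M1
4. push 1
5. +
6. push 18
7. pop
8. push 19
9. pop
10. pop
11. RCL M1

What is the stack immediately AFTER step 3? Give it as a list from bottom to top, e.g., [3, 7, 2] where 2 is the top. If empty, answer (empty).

After op 1 (push 11): stack=[11] mem=[0,0,0,0]
After op 2 (STO M1): stack=[empty] mem=[0,11,0,0]
After op 3 (RCL M1): stack=[11] mem=[0,11,0,0]

[11]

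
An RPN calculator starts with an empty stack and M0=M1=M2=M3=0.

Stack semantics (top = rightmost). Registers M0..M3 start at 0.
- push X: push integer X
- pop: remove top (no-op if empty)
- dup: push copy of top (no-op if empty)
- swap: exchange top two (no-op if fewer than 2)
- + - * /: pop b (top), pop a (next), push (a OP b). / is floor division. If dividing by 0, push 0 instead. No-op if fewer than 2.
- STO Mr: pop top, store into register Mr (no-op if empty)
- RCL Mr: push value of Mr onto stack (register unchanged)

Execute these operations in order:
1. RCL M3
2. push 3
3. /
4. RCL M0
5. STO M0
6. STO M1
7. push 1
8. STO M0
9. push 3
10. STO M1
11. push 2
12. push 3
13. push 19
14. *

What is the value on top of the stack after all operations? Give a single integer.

Answer: 57

Derivation:
After op 1 (RCL M3): stack=[0] mem=[0,0,0,0]
After op 2 (push 3): stack=[0,3] mem=[0,0,0,0]
After op 3 (/): stack=[0] mem=[0,0,0,0]
After op 4 (RCL M0): stack=[0,0] mem=[0,0,0,0]
After op 5 (STO M0): stack=[0] mem=[0,0,0,0]
After op 6 (STO M1): stack=[empty] mem=[0,0,0,0]
After op 7 (push 1): stack=[1] mem=[0,0,0,0]
After op 8 (STO M0): stack=[empty] mem=[1,0,0,0]
After op 9 (push 3): stack=[3] mem=[1,0,0,0]
After op 10 (STO M1): stack=[empty] mem=[1,3,0,0]
After op 11 (push 2): stack=[2] mem=[1,3,0,0]
After op 12 (push 3): stack=[2,3] mem=[1,3,0,0]
After op 13 (push 19): stack=[2,3,19] mem=[1,3,0,0]
After op 14 (*): stack=[2,57] mem=[1,3,0,0]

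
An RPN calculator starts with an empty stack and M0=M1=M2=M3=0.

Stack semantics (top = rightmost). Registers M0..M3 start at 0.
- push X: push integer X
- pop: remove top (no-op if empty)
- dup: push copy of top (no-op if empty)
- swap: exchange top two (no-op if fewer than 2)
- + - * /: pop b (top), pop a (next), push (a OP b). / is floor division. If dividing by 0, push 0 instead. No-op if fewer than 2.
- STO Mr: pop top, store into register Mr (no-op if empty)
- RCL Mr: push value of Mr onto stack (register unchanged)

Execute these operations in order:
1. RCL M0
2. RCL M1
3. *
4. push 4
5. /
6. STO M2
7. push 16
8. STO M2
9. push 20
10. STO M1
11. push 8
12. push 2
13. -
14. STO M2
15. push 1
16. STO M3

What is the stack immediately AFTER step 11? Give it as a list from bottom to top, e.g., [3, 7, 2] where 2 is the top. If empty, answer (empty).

After op 1 (RCL M0): stack=[0] mem=[0,0,0,0]
After op 2 (RCL M1): stack=[0,0] mem=[0,0,0,0]
After op 3 (*): stack=[0] mem=[0,0,0,0]
After op 4 (push 4): stack=[0,4] mem=[0,0,0,0]
After op 5 (/): stack=[0] mem=[0,0,0,0]
After op 6 (STO M2): stack=[empty] mem=[0,0,0,0]
After op 7 (push 16): stack=[16] mem=[0,0,0,0]
After op 8 (STO M2): stack=[empty] mem=[0,0,16,0]
After op 9 (push 20): stack=[20] mem=[0,0,16,0]
After op 10 (STO M1): stack=[empty] mem=[0,20,16,0]
After op 11 (push 8): stack=[8] mem=[0,20,16,0]

[8]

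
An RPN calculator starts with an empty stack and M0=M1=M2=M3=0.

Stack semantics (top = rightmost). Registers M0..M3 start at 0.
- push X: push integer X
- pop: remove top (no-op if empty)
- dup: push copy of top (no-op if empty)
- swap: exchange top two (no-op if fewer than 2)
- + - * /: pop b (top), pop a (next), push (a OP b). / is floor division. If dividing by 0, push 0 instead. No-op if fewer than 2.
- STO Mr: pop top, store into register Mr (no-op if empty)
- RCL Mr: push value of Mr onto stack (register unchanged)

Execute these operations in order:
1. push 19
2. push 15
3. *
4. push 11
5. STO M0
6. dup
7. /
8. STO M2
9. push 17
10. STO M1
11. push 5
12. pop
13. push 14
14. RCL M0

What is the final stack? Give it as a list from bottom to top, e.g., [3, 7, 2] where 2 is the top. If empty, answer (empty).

Answer: [14, 11]

Derivation:
After op 1 (push 19): stack=[19] mem=[0,0,0,0]
After op 2 (push 15): stack=[19,15] mem=[0,0,0,0]
After op 3 (*): stack=[285] mem=[0,0,0,0]
After op 4 (push 11): stack=[285,11] mem=[0,0,0,0]
After op 5 (STO M0): stack=[285] mem=[11,0,0,0]
After op 6 (dup): stack=[285,285] mem=[11,0,0,0]
After op 7 (/): stack=[1] mem=[11,0,0,0]
After op 8 (STO M2): stack=[empty] mem=[11,0,1,0]
After op 9 (push 17): stack=[17] mem=[11,0,1,0]
After op 10 (STO M1): stack=[empty] mem=[11,17,1,0]
After op 11 (push 5): stack=[5] mem=[11,17,1,0]
After op 12 (pop): stack=[empty] mem=[11,17,1,0]
After op 13 (push 14): stack=[14] mem=[11,17,1,0]
After op 14 (RCL M0): stack=[14,11] mem=[11,17,1,0]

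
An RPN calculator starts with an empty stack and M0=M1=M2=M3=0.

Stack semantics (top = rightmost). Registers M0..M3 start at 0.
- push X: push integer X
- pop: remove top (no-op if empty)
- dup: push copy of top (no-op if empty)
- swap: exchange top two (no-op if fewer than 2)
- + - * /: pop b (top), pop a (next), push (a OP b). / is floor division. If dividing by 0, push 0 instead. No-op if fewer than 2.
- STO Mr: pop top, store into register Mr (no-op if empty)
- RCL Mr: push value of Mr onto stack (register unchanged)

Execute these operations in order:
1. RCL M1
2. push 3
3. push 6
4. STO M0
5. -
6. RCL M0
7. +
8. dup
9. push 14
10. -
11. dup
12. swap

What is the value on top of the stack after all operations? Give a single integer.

Answer: -11

Derivation:
After op 1 (RCL M1): stack=[0] mem=[0,0,0,0]
After op 2 (push 3): stack=[0,3] mem=[0,0,0,0]
After op 3 (push 6): stack=[0,3,6] mem=[0,0,0,0]
After op 4 (STO M0): stack=[0,3] mem=[6,0,0,0]
After op 5 (-): stack=[-3] mem=[6,0,0,0]
After op 6 (RCL M0): stack=[-3,6] mem=[6,0,0,0]
After op 7 (+): stack=[3] mem=[6,0,0,0]
After op 8 (dup): stack=[3,3] mem=[6,0,0,0]
After op 9 (push 14): stack=[3,3,14] mem=[6,0,0,0]
After op 10 (-): stack=[3,-11] mem=[6,0,0,0]
After op 11 (dup): stack=[3,-11,-11] mem=[6,0,0,0]
After op 12 (swap): stack=[3,-11,-11] mem=[6,0,0,0]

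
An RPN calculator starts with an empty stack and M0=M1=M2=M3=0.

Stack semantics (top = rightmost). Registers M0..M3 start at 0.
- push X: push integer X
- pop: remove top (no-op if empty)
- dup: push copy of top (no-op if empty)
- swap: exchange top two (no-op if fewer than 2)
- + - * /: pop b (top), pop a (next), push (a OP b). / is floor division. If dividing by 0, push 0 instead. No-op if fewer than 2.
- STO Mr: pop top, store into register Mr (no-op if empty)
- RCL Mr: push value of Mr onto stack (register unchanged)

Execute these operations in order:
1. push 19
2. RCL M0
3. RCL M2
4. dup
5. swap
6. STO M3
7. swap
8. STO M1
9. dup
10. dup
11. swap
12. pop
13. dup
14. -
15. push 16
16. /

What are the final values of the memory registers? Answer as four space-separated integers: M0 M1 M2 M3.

Answer: 0 0 0 0

Derivation:
After op 1 (push 19): stack=[19] mem=[0,0,0,0]
After op 2 (RCL M0): stack=[19,0] mem=[0,0,0,0]
After op 3 (RCL M2): stack=[19,0,0] mem=[0,0,0,0]
After op 4 (dup): stack=[19,0,0,0] mem=[0,0,0,0]
After op 5 (swap): stack=[19,0,0,0] mem=[0,0,0,0]
After op 6 (STO M3): stack=[19,0,0] mem=[0,0,0,0]
After op 7 (swap): stack=[19,0,0] mem=[0,0,0,0]
After op 8 (STO M1): stack=[19,0] mem=[0,0,0,0]
After op 9 (dup): stack=[19,0,0] mem=[0,0,0,0]
After op 10 (dup): stack=[19,0,0,0] mem=[0,0,0,0]
After op 11 (swap): stack=[19,0,0,0] mem=[0,0,0,0]
After op 12 (pop): stack=[19,0,0] mem=[0,0,0,0]
After op 13 (dup): stack=[19,0,0,0] mem=[0,0,0,0]
After op 14 (-): stack=[19,0,0] mem=[0,0,0,0]
After op 15 (push 16): stack=[19,0,0,16] mem=[0,0,0,0]
After op 16 (/): stack=[19,0,0] mem=[0,0,0,0]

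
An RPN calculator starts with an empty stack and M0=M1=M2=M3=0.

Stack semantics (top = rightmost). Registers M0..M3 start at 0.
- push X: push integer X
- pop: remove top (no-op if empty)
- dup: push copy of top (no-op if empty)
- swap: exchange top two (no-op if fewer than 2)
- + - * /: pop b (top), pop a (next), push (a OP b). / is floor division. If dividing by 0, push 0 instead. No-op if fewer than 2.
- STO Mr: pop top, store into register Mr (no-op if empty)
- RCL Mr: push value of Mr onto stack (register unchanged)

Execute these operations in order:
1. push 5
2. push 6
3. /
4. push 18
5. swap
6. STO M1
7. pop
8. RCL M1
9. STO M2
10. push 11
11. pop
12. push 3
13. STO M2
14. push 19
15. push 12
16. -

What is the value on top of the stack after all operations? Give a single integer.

Answer: 7

Derivation:
After op 1 (push 5): stack=[5] mem=[0,0,0,0]
After op 2 (push 6): stack=[5,6] mem=[0,0,0,0]
After op 3 (/): stack=[0] mem=[0,0,0,0]
After op 4 (push 18): stack=[0,18] mem=[0,0,0,0]
After op 5 (swap): stack=[18,0] mem=[0,0,0,0]
After op 6 (STO M1): stack=[18] mem=[0,0,0,0]
After op 7 (pop): stack=[empty] mem=[0,0,0,0]
After op 8 (RCL M1): stack=[0] mem=[0,0,0,0]
After op 9 (STO M2): stack=[empty] mem=[0,0,0,0]
After op 10 (push 11): stack=[11] mem=[0,0,0,0]
After op 11 (pop): stack=[empty] mem=[0,0,0,0]
After op 12 (push 3): stack=[3] mem=[0,0,0,0]
After op 13 (STO M2): stack=[empty] mem=[0,0,3,0]
After op 14 (push 19): stack=[19] mem=[0,0,3,0]
After op 15 (push 12): stack=[19,12] mem=[0,0,3,0]
After op 16 (-): stack=[7] mem=[0,0,3,0]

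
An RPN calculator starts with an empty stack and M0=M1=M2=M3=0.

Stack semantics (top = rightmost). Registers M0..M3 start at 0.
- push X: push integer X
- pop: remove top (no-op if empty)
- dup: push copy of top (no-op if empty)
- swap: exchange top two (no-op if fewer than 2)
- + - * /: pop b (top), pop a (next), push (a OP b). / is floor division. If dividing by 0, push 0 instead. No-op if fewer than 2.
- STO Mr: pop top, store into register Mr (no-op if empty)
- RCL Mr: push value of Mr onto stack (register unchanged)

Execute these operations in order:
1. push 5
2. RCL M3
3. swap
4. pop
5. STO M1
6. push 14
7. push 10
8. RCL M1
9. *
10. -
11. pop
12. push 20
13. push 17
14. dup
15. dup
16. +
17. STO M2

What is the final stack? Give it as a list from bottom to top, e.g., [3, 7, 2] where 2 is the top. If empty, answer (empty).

Answer: [20, 17]

Derivation:
After op 1 (push 5): stack=[5] mem=[0,0,0,0]
After op 2 (RCL M3): stack=[5,0] mem=[0,0,0,0]
After op 3 (swap): stack=[0,5] mem=[0,0,0,0]
After op 4 (pop): stack=[0] mem=[0,0,0,0]
After op 5 (STO M1): stack=[empty] mem=[0,0,0,0]
After op 6 (push 14): stack=[14] mem=[0,0,0,0]
After op 7 (push 10): stack=[14,10] mem=[0,0,0,0]
After op 8 (RCL M1): stack=[14,10,0] mem=[0,0,0,0]
After op 9 (*): stack=[14,0] mem=[0,0,0,0]
After op 10 (-): stack=[14] mem=[0,0,0,0]
After op 11 (pop): stack=[empty] mem=[0,0,0,0]
After op 12 (push 20): stack=[20] mem=[0,0,0,0]
After op 13 (push 17): stack=[20,17] mem=[0,0,0,0]
After op 14 (dup): stack=[20,17,17] mem=[0,0,0,0]
After op 15 (dup): stack=[20,17,17,17] mem=[0,0,0,0]
After op 16 (+): stack=[20,17,34] mem=[0,0,0,0]
After op 17 (STO M2): stack=[20,17] mem=[0,0,34,0]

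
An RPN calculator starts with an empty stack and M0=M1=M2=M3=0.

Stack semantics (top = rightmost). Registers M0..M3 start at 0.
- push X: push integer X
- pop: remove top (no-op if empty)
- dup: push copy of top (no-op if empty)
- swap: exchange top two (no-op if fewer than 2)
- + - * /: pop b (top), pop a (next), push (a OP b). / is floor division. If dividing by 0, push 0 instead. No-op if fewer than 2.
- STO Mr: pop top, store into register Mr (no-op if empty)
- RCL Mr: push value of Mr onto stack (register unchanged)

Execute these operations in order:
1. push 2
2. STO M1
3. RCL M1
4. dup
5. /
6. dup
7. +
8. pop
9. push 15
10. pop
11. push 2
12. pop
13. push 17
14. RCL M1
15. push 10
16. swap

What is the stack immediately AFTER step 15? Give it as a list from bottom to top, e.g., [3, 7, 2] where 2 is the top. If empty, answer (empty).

After op 1 (push 2): stack=[2] mem=[0,0,0,0]
After op 2 (STO M1): stack=[empty] mem=[0,2,0,0]
After op 3 (RCL M1): stack=[2] mem=[0,2,0,0]
After op 4 (dup): stack=[2,2] mem=[0,2,0,0]
After op 5 (/): stack=[1] mem=[0,2,0,0]
After op 6 (dup): stack=[1,1] mem=[0,2,0,0]
After op 7 (+): stack=[2] mem=[0,2,0,0]
After op 8 (pop): stack=[empty] mem=[0,2,0,0]
After op 9 (push 15): stack=[15] mem=[0,2,0,0]
After op 10 (pop): stack=[empty] mem=[0,2,0,0]
After op 11 (push 2): stack=[2] mem=[0,2,0,0]
After op 12 (pop): stack=[empty] mem=[0,2,0,0]
After op 13 (push 17): stack=[17] mem=[0,2,0,0]
After op 14 (RCL M1): stack=[17,2] mem=[0,2,0,0]
After op 15 (push 10): stack=[17,2,10] mem=[0,2,0,0]

[17, 2, 10]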